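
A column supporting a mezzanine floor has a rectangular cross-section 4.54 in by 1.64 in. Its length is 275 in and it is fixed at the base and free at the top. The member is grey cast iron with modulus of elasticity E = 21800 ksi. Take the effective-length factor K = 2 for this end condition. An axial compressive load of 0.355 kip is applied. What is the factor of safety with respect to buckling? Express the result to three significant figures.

n ≈ 3.34

Buckling occurs about the weak axis: I_min = h·b³/12 with b = 1.64 in (the shorter side).
I_min = 4.54×1.64³/12 = 1.669 in⁴
Effective length L_e = K·L = 2 × 275 = 550.0 in
P_cr = π²EI / L_e² = π² × 21800×10³ × 1.669 / 550.0² = 1.187×10^3 lb
Factor of safety n = P_cr / P = 1.1870 / 0.355 = 3.34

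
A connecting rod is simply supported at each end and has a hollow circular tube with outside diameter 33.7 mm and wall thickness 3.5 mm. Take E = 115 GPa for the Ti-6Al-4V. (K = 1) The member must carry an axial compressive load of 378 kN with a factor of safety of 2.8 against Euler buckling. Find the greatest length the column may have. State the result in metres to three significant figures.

L_max ≈ 0.203 m

Inner diameter d_i = 33.7 − 2×3.5 = 26.70 mm
I = π(d_o⁴ − d_i⁴)/64 = π(33.7⁴ − 26.70⁴)/64 = 3.837×10^4 mm⁴
I = 3.837×10^-8 m⁴
Required critical load P_cr = n·P = 2.8 × 378 = 1058 kN = 1.058×10^6 N
From P_cr = π²EI/(K·L)²:  L = (1/K)·√(π²EI/P_cr) = (1/1)·√(π²×1.15×10^11×3.837×10^-8/1.058×10^6)
L = 0.203 m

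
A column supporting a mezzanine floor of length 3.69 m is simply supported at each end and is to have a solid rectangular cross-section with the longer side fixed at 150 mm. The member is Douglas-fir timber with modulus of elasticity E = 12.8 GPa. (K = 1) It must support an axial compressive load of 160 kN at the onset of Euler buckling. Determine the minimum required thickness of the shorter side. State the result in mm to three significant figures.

L_e = K·L = 1 × 3.69 = 3.690 m
Required I = P_cr·L_e²/(π²E) = 1.600×10^5 × 3.690² / (π² × 1.28×10^10) = 1.724×10^-5 m⁴
I_req = 1.724×10^7 mm⁴
Rectangle, weak axis: I_min = h·b³/12 with h = 150 mm fixed  ⇒  b = (12I/h)^(1/3) = 111 mm

b ≈ 111 mm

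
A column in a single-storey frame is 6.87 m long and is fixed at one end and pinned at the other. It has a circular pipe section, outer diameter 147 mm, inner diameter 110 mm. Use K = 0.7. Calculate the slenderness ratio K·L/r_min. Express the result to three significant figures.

λ ≈ 105

d_o = 147 mm, d_i = 110 mm
I = π(d_o⁴ − d_i⁴)/64 = π(147⁴ − 110.0⁴)/64 = 1.573×10^7 mm⁴
A = 7.468×10^3 mm²;  r_min = √(I/A) = √(1.573×10^7/7.468×10^3) = 45.90 mm
L_e = K·L = 0.7 × 6.87 m = 4.809 m = 4809.0 mm
λ = L_e / r_min = 4809.0 / 45.90 = 105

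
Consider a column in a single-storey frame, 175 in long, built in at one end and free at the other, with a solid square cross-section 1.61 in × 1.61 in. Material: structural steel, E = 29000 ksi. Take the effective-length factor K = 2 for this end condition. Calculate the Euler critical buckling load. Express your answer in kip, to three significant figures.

I = a⁴/12 = 1.61⁴/12 = 0.5599 in⁴
Effective length L_e = K·L = 2 × 175 = 350.0 in
P_cr = π²EI / L_e² = π² × 29000×10³ × 0.5599 / 350.0² = 1.308×10^3 lb

P_cr ≈ 1.31 kip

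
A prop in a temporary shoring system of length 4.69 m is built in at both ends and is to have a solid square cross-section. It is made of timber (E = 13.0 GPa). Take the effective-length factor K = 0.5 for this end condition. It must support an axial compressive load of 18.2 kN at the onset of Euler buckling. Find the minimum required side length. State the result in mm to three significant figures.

a ≈ 55.3 mm

L_e = K·L = 0.5 × 4.69 = 2.345 m
Required I = P_cr·L_e²/(π²E) = 1.820×10^4 × 2.345² / (π² × 1.30×10^10) = 7.800×10^-7 m⁴
I_req = 7.800×10^5 mm⁴
Solid square: I = a⁴/12  ⇒  a = (12I)^(1/4) = (12×7.800×10^5)^(1/4) = 55.3 mm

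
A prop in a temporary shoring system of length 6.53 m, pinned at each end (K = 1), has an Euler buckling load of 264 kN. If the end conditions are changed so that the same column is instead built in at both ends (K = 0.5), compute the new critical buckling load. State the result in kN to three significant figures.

P_cr ≈ 1060 kN

P_cr ∝ 1/K², so P_cr,new = P_cr,old × (K_old/K_new)² = 264 × (1/0.5)²
= 264 × 4.000 = 1060 kN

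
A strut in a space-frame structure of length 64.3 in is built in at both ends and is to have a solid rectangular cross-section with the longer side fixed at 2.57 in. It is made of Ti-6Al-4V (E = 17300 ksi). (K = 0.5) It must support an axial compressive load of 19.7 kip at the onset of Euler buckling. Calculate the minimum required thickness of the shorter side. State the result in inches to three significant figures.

b ≈ 0.823 in

L_e = K·L = 0.5 × 64.3 = 32.15 in
Required I = P_cr·L_e²/(π²E) = 1.970×10^4 × 32.15² / (π² × 1.73×10^7) = 0.1193 in⁴
Rectangle, weak axis: I_min = h·b³/12 with h = 2.57 in fixed  ⇒  b = (12I/h)^(1/3) = 0.823 in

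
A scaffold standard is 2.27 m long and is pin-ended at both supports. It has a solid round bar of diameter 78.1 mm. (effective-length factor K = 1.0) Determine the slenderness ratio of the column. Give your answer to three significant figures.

I = πd⁴/64 = π×78.1⁴/64 = 1.826×10^6 mm⁴
A = 4.791×10^3 mm²;  r_min = √(I/A) = √(1.826×10^6/4.791×10^3) = 19.52 mm
L_e = K·L = 1 × 2.27 m = 2.270 m = 2270.0 mm
λ = L_e / r_min = 2270.0 / 19.52 = 116

λ ≈ 116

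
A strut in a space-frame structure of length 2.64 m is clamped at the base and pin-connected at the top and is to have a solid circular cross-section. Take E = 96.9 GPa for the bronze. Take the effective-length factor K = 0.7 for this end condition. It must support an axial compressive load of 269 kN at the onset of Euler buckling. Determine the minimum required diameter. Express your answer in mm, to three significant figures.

L_e = K·L = 0.7 × 2.64 = 1.848 m
Required I = P_cr·L_e²/(π²E) = 2.690×10^5 × 1.848² / (π² × 9.69×10^10) = 9.606×10^-7 m⁴
I_req = 9.606×10^5 mm⁴
Solid circle: I = πd⁴/64  ⇒  d = (64I/π)^(1/4) = (64×9.606×10^5/π)^(1/4) = 66.5 mm

d ≈ 66.5 mm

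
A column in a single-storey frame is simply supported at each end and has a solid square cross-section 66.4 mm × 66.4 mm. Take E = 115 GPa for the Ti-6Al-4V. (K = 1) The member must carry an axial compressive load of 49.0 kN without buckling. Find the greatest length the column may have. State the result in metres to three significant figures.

L_max ≈ 6.13 m

I = a⁴/12 = 66.4⁴/12 = 1.620×10^6 mm⁴
I = 1.620×10^-6 m⁴
At the buckling limit P_cr = P = 4.900×10^4 N
From P_cr = π²EI/(K·L)²:  L = (1/K)·√(π²EI/P_cr) = (1/1)·√(π²×1.15×10^11×1.620×10^-6/4.900×10^4)
L = 6.13 m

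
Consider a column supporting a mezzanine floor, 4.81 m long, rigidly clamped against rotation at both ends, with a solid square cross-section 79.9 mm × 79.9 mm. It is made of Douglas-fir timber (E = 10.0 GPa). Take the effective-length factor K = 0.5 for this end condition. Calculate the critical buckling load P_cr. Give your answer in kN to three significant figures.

I = a⁴/12 = 79.9⁴/12 = 3.396×10^6 mm⁴
I = 3.396×10^6 mm⁴ = 3.396×10^-6 m⁴
Effective length L_e = K·L = 0.5 × 4.81 = 2.405 m
P_cr = π²EI / L_e² = π² × 10.0×10⁹ × 3.396×10^-6 / 2.405² = 5.795×10^4 N

P_cr ≈ 58.0 kN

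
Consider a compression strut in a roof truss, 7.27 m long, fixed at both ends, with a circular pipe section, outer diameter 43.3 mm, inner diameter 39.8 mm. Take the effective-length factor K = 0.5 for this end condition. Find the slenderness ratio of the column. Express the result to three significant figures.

d_o = 43.3 mm, d_i = 39.8 mm
I = π(d_o⁴ − d_i⁴)/64 = π(43.3⁴ − 39.80⁴)/64 = 4.938×10^4 mm⁴
A = 228.4 mm²;  r_min = √(I/A) = √(4.938×10^4/228.4) = 14.70 mm
L_e = K·L = 0.5 × 7.27 m = 3.635 m = 3635.0 mm
λ = L_e / r_min = 3635.0 / 14.70 = 247

λ ≈ 247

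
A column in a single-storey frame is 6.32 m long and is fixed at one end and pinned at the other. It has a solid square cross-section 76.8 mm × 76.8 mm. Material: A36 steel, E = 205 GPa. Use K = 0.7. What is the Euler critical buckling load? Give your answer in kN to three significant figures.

I = a⁴/12 = 76.8⁴/12 = 2.899×10^6 mm⁴
I = 2.899×10^6 mm⁴ = 2.899×10^-6 m⁴
Effective length L_e = K·L = 0.7 × 6.32 = 4.424 m
P_cr = π²EI / L_e² = π² × 205×10⁹ × 2.899×10^-6 / 4.424² = 2.997×10^5 N

P_cr ≈ 300 kN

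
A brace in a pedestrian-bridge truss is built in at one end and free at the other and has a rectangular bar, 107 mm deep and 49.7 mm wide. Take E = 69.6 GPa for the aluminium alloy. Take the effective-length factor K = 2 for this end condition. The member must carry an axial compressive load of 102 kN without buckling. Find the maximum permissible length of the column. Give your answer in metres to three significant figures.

Buckling occurs about the weak axis: I_min = h·b³/12 with b = 49.7 mm (the shorter side).
I_min = 107×49.7³/12 = 1.095×10^6 mm⁴
I = 1.095×10^-6 m⁴
At the buckling limit P_cr = P = 1.020×10^5 N
From P_cr = π²EI/(K·L)²:  L = (1/K)·√(π²EI/P_cr) = (1/2)·√(π²×6.96×10^10×1.095×10^-6/1.020×10^5)
L = 1.36 m

L_max ≈ 1.36 m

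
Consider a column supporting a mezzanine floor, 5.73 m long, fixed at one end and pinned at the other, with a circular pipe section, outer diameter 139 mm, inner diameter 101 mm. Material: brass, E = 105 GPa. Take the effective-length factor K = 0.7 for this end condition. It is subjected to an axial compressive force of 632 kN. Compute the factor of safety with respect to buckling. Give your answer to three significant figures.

d_o = 139 mm, d_i = 101 mm
I = π(d_o⁴ − d_i⁴)/64 = π(139⁴ − 101.0⁴)/64 = 1.322×10^7 mm⁴
I = 1.322×10^7 mm⁴ = 1.322×10^-5 m⁴
Effective length L_e = K·L = 0.7 × 5.73 = 4.011 m
P_cr = π²EI / L_e² = π² × 105×10⁹ × 1.322×10^-5 / 4.011² = 8.513×10^5 N
Factor of safety n = P_cr / P = 851.32 / 632 = 1.35

n ≈ 1.35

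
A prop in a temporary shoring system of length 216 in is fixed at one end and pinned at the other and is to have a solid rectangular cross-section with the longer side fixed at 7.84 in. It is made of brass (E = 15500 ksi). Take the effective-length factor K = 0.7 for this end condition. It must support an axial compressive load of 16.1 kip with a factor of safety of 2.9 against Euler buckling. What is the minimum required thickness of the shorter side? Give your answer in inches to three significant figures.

Required P_cr = n·P = 2.9 × 16.1 = 46.69 kip
L_e = K·L = 0.7 × 216 = 151.2 in
Required I = P_cr·L_e²/(π²E) = 4.669×10^4 × 151.2² / (π² × 1.55×10^7) = 6.977 in⁴
Rectangle, weak axis: I_min = h·b³/12 with h = 7.84 in fixed  ⇒  b = (12I/h)^(1/3) = 2.20 in

b ≈ 2.20 in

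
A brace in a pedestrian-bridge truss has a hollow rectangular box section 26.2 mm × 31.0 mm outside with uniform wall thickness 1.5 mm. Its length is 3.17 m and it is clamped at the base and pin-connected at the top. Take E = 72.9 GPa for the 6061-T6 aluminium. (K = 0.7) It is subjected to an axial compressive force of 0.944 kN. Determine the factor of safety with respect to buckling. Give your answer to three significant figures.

Inner dimensions: h_i = 31.0 − 2×1.5 = 28.00 mm, b_i = 26.2 − 2×1.5 = 23.20 mm
Weak-axis I_min = (h_o·b_o³ − h_i·b_i³)/12 with b_o = 26.2, b_i = 23.20 mm (shorter outer/inner sides).
I_min = (31.0×26.2³ − 28.00×23.20³)/12 = 1.732×10^4 mm⁴
I = 1.732×10^4 mm⁴ = 1.732×10^-8 m⁴
Effective length L_e = K·L = 0.7 × 3.17 = 2.219 m
P_cr = π²EI / L_e² = π² × 72.9×10⁹ × 1.732×10^-8 / 2.219² = 2.531×10^3 N
Factor of safety n = P_cr / P = 2.5314 / 0.944 = 2.68

n ≈ 2.68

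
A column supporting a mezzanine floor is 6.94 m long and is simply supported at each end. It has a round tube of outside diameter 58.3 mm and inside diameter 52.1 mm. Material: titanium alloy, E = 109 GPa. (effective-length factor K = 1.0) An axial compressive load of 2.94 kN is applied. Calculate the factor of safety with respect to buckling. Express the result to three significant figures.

n ≈ 1.56

d_o = 58.3 mm, d_i = 52.1 mm
I = π(d_o⁴ − d_i⁴)/64 = π(58.3⁴ − 52.10⁴)/64 = 2.054×10^5 mm⁴
I = 2.054×10^5 mm⁴ = 2.054×10^-7 m⁴
Effective length L_e = K·L = 1 × 6.94 = 6.940 m
P_cr = π²EI / L_e² = π² × 109×10⁹ × 2.054×10^-7 / 6.940² = 4.588×10^3 N
Factor of safety n = P_cr / P = 4.5879 / 2.94 = 1.56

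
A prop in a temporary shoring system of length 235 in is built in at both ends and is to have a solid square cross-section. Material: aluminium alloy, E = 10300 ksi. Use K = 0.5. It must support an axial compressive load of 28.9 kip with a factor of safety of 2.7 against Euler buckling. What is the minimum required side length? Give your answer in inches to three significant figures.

a ≈ 3.36 in

Required P_cr = n·P = 2.7 × 28.9 = 78.03 kip
L_e = K·L = 0.5 × 235 = 117.5 in
Required I = P_cr·L_e²/(π²E) = 7.803×10^4 × 117.5² / (π² × 1.03×10^7) = 10.60 in⁴
Solid square: I = a⁴/12  ⇒  a = (12I)^(1/4) = (12×10.60)^(1/4) = 3.36 in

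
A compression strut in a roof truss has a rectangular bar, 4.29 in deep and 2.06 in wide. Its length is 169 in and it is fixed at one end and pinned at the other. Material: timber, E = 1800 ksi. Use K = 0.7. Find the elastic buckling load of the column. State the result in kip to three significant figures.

Buckling occurs about the weak axis: I_min = h·b³/12 with b = 2.06 in (the shorter side).
I_min = 4.29×2.06³/12 = 3.125 in⁴
Effective length L_e = K·L = 0.7 × 169 = 118.3 in
P_cr = π²EI / L_e² = π² × 1800×10³ × 3.125 / 118.3² = 3.967×10^3 lb

P_cr ≈ 3.97 kip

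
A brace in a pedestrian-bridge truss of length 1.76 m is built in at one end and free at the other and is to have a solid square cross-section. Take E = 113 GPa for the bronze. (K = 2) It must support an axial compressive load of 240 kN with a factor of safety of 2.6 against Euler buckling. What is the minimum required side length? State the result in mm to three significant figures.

a ≈ 95.5 mm

Required P_cr = n·P = 2.6 × 240 = 624.0 kN
L_e = K·L = 2 × 1.76 = 3.520 m
Required I = P_cr·L_e²/(π²E) = 6.240×10^5 × 3.520² / (π² × 1.13×10^11) = 6.933×10^-6 m⁴
I_req = 6.933×10^6 mm⁴
Solid square: I = a⁴/12  ⇒  a = (12I)^(1/4) = (12×6.933×10^6)^(1/4) = 95.5 mm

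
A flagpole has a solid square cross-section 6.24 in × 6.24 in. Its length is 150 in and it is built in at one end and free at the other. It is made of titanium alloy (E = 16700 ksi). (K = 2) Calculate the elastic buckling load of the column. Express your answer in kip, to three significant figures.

I = a⁴/12 = 6.24⁴/12 = 126.3 in⁴
Effective length L_e = K·L = 2 × 150 = 300.0 in
P_cr = π²EI / L_e² = π² × 16700×10³ × 126.3 / 300.0² = 2.314×10^5 lb

P_cr ≈ 231 kip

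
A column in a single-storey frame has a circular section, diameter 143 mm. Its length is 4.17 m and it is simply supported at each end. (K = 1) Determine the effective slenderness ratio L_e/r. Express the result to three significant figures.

For a solid circle r = d/4 = 143/4 = 35.75 mm
L_e = K·L = 1 × 4.17 m = 4.170 m = 4170.0 mm
λ = L_e / r_min = 4170.0 / 35.75 = 117

λ ≈ 117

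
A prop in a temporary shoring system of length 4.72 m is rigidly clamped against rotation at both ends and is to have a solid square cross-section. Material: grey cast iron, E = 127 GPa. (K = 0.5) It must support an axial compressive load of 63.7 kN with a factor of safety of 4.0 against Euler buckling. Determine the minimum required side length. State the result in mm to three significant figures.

Required P_cr = n·P = 4.0 × 63.7 = 254.8 kN
L_e = K·L = 0.5 × 4.72 = 2.360 m
Required I = P_cr·L_e²/(π²E) = 2.548×10^5 × 2.360² / (π² × 1.27×10^11) = 1.132×10^-6 m⁴
I_req = 1.132×10^6 mm⁴
Solid square: I = a⁴/12  ⇒  a = (12I)^(1/4) = (12×1.132×10^6)^(1/4) = 60.7 mm

a ≈ 60.7 mm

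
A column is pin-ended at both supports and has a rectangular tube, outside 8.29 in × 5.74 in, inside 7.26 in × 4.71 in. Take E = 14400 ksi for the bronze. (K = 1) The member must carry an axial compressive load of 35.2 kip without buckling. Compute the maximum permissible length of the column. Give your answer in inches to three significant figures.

Weak-axis I_min = (h_o·b_o³ − h_i·b_i³)/12 with b_o = 5.74, b_i = 4.710 in (shorter outer/inner sides).
I_min = (8.29×5.74³ − 7.260×4.710³)/12 = 67.44 in⁴
At the buckling limit P_cr = P = 3.520×10^4 lb
From P_cr = π²EI/(K·L)²:  L = (1/K)·√(π²EI/P_cr) = (1/1)·√(π²×1.44×10^7×67.44/3.520×10^4)
L = 522 in

L_max ≈ 522 in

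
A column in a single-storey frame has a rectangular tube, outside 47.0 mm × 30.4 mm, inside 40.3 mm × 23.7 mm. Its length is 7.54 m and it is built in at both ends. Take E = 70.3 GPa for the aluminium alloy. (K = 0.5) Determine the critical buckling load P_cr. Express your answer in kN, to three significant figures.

Weak-axis I_min = (h_o·b_o³ − h_i·b_i³)/12 with b_o = 30.4, b_i = 23.70 mm (shorter outer/inner sides).
I_min = (47.0×30.4³ − 40.30×23.70³)/12 = 6.533×10^4 mm⁴
I = 6.533×10^4 mm⁴ = 6.533×10^-8 m⁴
Effective length L_e = K·L = 0.5 × 7.54 = 3.770 m
P_cr = π²EI / L_e² = π² × 70.3×10⁹ × 6.533×10^-8 / 3.770² = 3.189×10^3 N

P_cr ≈ 3.19 kN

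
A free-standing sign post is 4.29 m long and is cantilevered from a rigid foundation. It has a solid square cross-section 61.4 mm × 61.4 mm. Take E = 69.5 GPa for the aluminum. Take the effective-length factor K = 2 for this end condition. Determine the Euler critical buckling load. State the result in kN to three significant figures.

P_cr ≈ 11.0 kN

I = a⁴/12 = 61.4⁴/12 = 1.184×10^6 mm⁴
I = 1.184×10^6 mm⁴ = 1.184×10^-6 m⁴
Effective length L_e = K·L = 2 × 4.29 = 8.580 m
P_cr = π²EI / L_e² = π² × 69.5×10⁹ × 1.184×10^-6 / 8.580² = 1.104×10^4 N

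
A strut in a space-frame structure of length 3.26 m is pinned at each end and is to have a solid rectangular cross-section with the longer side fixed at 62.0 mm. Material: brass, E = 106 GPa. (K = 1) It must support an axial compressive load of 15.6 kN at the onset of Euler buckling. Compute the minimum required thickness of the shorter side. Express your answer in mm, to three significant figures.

L_e = K·L = 1 × 3.26 = 3.260 m
Required I = P_cr·L_e²/(π²E) = 1.560×10^4 × 3.260² / (π² × 1.06×10^11) = 1.585×10^-7 m⁴
I_req = 1.585×10^5 mm⁴
Rectangle, weak axis: I_min = h·b³/12 with h = 62.0 mm fixed  ⇒  b = (12I/h)^(1/3) = 31.3 mm

b ≈ 31.3 mm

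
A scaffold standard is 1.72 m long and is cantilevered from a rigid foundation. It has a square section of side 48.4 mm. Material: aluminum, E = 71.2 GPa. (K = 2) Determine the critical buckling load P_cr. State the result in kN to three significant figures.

I = a⁴/12 = 48.4⁴/12 = 4.573×10^5 mm⁴
I = 4.573×10^5 mm⁴ = 4.573×10^-7 m⁴
Effective length L_e = K·L = 2 × 1.72 = 3.440 m
P_cr = π²EI / L_e² = π² × 71.2×10⁹ × 4.573×10^-7 / 3.440² = 2.716×10^4 N

P_cr ≈ 27.2 kN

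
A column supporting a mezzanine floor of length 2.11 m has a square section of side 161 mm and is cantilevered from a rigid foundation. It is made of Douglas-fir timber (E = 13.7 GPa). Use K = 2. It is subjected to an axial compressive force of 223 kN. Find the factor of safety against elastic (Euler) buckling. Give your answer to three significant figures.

n ≈ 1.91

I = a⁴/12 = 161⁴/12 = 5.599×10^7 mm⁴
I = 5.599×10^7 mm⁴ = 5.599×10^-5 m⁴
Effective length L_e = K·L = 2 × 2.11 = 4.220 m
P_cr = π²EI / L_e² = π² × 13.7×10⁹ × 5.599×10^-5 / 4.220² = 4.251×10^5 N
Factor of safety n = P_cr / P = 425.13 / 223 = 1.91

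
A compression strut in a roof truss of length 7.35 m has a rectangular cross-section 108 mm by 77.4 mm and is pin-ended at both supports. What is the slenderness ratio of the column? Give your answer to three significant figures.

For a rectangle r_min = b/√12 = 77.4/√12 = 22.34 mm
L_e = K·L = 1 × 7.35 m = 7.350 m = 7350.0 mm
λ = L_e / r_min = 7350.0 / 22.34 = 329

λ ≈ 329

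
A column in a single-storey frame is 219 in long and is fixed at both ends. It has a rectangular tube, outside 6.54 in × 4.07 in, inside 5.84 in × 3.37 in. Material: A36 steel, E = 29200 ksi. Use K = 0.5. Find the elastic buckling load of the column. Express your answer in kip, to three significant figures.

P_cr ≈ 435 kip

Weak-axis I_min = (h_o·b_o³ − h_i·b_i³)/12 with b_o = 4.07, b_i = 3.370 in (shorter outer/inner sides).
I_min = (6.54×4.07³ − 5.840×3.370³)/12 = 18.12 in⁴
Effective length L_e = K·L = 0.5 × 219 = 109.5 in
P_cr = π²EI / L_e² = π² × 29200×10³ × 18.12 / 109.5² = 4.355×10^5 lb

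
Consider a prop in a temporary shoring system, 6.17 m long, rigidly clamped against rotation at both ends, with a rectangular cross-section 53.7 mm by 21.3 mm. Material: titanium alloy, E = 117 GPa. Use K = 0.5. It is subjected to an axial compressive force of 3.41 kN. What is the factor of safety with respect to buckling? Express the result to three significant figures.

n ≈ 1.54

Buckling occurs about the weak axis: I_min = h·b³/12 with b = 21.3 mm (the shorter side).
I_min = 53.7×21.3³/12 = 4.324×10^4 mm⁴
I = 4.324×10^4 mm⁴ = 4.324×10^-8 m⁴
Effective length L_e = K·L = 0.5 × 6.17 = 3.085 m
P_cr = π²EI / L_e² = π² × 117×10⁹ × 4.324×10^-8 / 3.085² = 5.247×10^3 N
Factor of safety n = P_cr / P = 5.2470 / 3.41 = 1.54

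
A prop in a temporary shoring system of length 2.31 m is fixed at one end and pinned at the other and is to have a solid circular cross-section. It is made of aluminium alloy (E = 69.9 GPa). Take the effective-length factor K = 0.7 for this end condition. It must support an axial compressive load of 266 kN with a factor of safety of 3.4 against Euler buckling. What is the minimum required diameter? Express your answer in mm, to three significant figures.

Required P_cr = n·P = 3.4 × 266 = 904.4 kN
L_e = K·L = 0.7 × 2.31 = 1.617 m
Required I = P_cr·L_e²/(π²E) = 9.044×10^5 × 1.617² / (π² × 6.99×10^10) = 3.428×10^-6 m⁴
I_req = 3.428×10^6 mm⁴
Solid circle: I = πd⁴/64  ⇒  d = (64I/π)^(1/4) = (64×3.428×10^6/π)^(1/4) = 91.4 mm

d ≈ 91.4 mm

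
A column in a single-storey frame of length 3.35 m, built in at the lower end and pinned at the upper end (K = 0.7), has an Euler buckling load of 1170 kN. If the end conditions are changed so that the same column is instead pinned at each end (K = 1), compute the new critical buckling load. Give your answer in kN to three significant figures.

P_cr ≈ 573 kN

P_cr ∝ 1/K², so P_cr,new = P_cr,old × (K_old/K_new)² = 1170 × (0.7/1)²
= 1170 × 0.4900 = 573 kN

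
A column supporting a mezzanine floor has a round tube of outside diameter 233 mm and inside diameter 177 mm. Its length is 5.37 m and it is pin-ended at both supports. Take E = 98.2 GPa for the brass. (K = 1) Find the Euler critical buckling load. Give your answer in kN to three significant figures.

d_o = 233 mm, d_i = 177 mm
I = π(d_o⁴ − d_i⁴)/64 = π(233⁴ − 177.0⁴)/64 = 9.650×10^7 mm⁴
I = 9.650×10^7 mm⁴ = 9.650×10^-5 m⁴
Effective length L_e = K·L = 1 × 5.37 = 5.370 m
P_cr = π²EI / L_e² = π² × 98.2×10⁹ × 9.650×10^-5 / 5.370² = 3.243×10^6 N

P_cr ≈ 3240 kN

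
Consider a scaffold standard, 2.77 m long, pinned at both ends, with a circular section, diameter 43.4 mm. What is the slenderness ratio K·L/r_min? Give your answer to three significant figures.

I = πd⁴/64 = π×43.4⁴/64 = 1.742×10^5 mm⁴
A = 1.479×10^3 mm²;  r_min = √(I/A) = √(1.742×10^5/1.479×10^3) = 10.85 mm
L_e = K·L = 1 × 2.77 m = 2.770 m = 2770.0 mm
λ = L_e / r_min = 2770.0 / 10.85 = 255

λ ≈ 255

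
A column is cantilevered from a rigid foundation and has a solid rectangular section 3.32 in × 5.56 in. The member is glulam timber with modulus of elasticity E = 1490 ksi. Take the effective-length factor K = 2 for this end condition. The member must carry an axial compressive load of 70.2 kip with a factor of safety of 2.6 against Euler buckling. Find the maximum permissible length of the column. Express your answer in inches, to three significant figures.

L_max ≈ 18.5 in

Buckling occurs about the weak axis: I_min = h·b³/12 with b = 3.32 in (the shorter side).
I_min = 5.56×3.32³/12 = 16.96 in⁴
Required critical load P_cr = n·P = 2.6 × 70.2 = 182.5 kip = 1.825×10^5 lb
From P_cr = π²EI/(K·L)²:  L = (1/K)·√(π²EI/P_cr) = (1/2)·√(π²×1.49×10^6×16.96/1.825×10^5)
L = 18.5 in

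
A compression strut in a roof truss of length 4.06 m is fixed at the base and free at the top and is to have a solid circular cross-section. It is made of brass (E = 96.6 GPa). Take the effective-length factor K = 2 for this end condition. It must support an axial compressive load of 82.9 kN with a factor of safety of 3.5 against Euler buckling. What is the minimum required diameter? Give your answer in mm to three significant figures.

d ≈ 142 mm

Required P_cr = n·P = 3.5 × 82.9 = 290.2 kN
L_e = K·L = 2 × 4.06 = 8.120 m
Required I = P_cr·L_e²/(π²E) = 2.901×10^5 × 8.120² / (π² × 9.66×10^10) = 2.007×10^-5 m⁴
I_req = 2.007×10^7 mm⁴
Solid circle: I = πd⁴/64  ⇒  d = (64I/π)^(1/4) = (64×2.007×10^7/π)^(1/4) = 142 mm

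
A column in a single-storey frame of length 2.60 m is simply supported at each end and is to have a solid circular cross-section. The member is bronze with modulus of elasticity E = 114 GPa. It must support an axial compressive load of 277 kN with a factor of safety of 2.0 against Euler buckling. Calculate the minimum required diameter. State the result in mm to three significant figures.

Required P_cr = n·P = 2.0 × 277 = 554.0 kN
L_e = K·L = 1 × 2.60 = 2.600 m
Required I = P_cr·L_e²/(π²E) = 5.540×10^5 × 2.600² / (π² × 1.14×10^11) = 3.329×10^-6 m⁴
I_req = 3.329×10^6 mm⁴
Solid circle: I = πd⁴/64  ⇒  d = (64I/π)^(1/4) = (64×3.329×10^6/π)^(1/4) = 90.7 mm

d ≈ 90.7 mm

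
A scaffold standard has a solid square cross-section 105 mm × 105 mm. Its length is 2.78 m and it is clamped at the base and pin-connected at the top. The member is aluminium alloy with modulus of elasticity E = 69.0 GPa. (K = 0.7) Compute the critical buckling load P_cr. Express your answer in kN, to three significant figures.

P_cr ≈ 1820 kN

I = a⁴/12 = 105⁴/12 = 1.013×10^7 mm⁴
I = 1.013×10^7 mm⁴ = 1.013×10^-5 m⁴
Effective length L_e = K·L = 0.7 × 2.78 = 1.946 m
P_cr = π²EI / L_e² = π² × 69.0×10⁹ × 1.013×10^-5 / 1.946² = 1.822×10^6 N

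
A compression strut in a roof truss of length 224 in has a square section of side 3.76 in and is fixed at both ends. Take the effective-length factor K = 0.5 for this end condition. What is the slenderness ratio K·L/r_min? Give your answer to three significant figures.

For a square r = a/√12 = 3.76/√12 = 1.085 in
L_e = K·L = 0.5 × 224 = 112.0 in
λ = L_e / r_min = 112.00 / 1.085 = 103

λ ≈ 103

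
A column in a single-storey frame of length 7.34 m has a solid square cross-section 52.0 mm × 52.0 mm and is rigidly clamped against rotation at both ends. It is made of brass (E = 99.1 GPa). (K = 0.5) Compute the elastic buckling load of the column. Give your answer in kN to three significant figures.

I = a⁴/12 = 52.0⁴/12 = 6.093×10^5 mm⁴
I = 6.093×10^5 mm⁴ = 6.093×10^-7 m⁴
Effective length L_e = K·L = 0.5 × 7.34 = 3.670 m
P_cr = π²EI / L_e² = π² × 99.1×10⁹ × 6.093×10^-7 / 3.670² = 4.425×10^4 N

P_cr ≈ 44.2 kN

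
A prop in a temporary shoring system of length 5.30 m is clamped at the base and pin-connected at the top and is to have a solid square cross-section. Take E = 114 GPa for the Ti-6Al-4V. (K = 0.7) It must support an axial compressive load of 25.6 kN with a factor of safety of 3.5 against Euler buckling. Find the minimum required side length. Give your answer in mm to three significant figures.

Required P_cr = n·P = 3.5 × 25.6 = 89.60 kN
L_e = K·L = 0.7 × 5.30 = 3.710 m
Required I = P_cr·L_e²/(π²E) = 8.960×10^4 × 3.710² / (π² × 1.14×10^11) = 1.096×10^-6 m⁴
I_req = 1.096×10^6 mm⁴
Solid square: I = a⁴/12  ⇒  a = (12I)^(1/4) = (12×1.096×10^6)^(1/4) = 60.2 mm

a ≈ 60.2 mm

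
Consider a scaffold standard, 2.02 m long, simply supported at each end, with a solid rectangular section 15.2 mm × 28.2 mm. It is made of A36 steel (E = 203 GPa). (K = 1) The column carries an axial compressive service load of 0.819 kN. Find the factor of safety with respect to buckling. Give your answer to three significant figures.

n ≈ 4.95

Buckling occurs about the weak axis: I_min = h·b³/12 with b = 15.2 mm (the shorter side).
I_min = 28.2×15.2³/12 = 8.253×10^3 mm⁴
I = 8.253×10^3 mm⁴ = 8.253×10^-9 m⁴
Effective length L_e = K·L = 1 × 2.02 = 2.020 m
P_cr = π²EI / L_e² = π² × 203×10⁹ × 8.253×10^-9 / 2.020² = 4.052×10^3 N
Factor of safety n = P_cr / P = 4.0522 / 0.819 = 4.95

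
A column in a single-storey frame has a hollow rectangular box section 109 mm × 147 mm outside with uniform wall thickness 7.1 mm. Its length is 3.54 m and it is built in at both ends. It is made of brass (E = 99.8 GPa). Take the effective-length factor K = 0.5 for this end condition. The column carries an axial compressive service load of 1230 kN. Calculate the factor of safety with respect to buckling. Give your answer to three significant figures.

Inner dimensions: h_i = 147 − 2×7.1 = 132.8 mm, b_i = 109 − 2×7.1 = 94.80 mm
Weak-axis I_min = (h_o·b_o³ − h_i·b_i³)/12 with b_o = 109, b_i = 94.80 mm (shorter outer/inner sides).
I_min = (147×109³ − 132.8×94.80³)/12 = 6.436×10^6 mm⁴
I = 6.436×10^6 mm⁴ = 6.436×10^-6 m⁴
Effective length L_e = K·L = 0.5 × 3.54 = 1.770 m
P_cr = π²EI / L_e² = π² × 99.8×10⁹ × 6.436×10^-6 / 1.770² = 2.023×10^6 N
Factor of safety n = P_cr / P = 2023.4 / 1230 = 1.65

n ≈ 1.65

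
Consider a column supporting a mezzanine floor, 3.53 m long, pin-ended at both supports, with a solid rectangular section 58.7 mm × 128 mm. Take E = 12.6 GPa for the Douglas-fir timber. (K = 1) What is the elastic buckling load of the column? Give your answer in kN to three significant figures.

P_cr ≈ 21.5 kN

Buckling occurs about the weak axis: I_min = h·b³/12 with b = 58.7 mm (the shorter side).
I_min = 128×58.7³/12 = 2.157×10^6 mm⁴
I = 2.157×10^6 mm⁴ = 2.157×10^-6 m⁴
Effective length L_e = K·L = 1 × 3.53 = 3.530 m
P_cr = π²EI / L_e² = π² × 12.6×10⁹ × 2.157×10^-6 / 3.530² = 2.153×10^4 N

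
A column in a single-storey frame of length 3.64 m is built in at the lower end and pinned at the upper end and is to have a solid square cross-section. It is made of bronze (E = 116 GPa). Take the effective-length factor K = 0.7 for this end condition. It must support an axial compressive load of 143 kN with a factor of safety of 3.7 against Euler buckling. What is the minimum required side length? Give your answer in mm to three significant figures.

a ≈ 77.5 mm

Required P_cr = n·P = 3.7 × 143 = 529.1 kN
L_e = K·L = 0.7 × 3.64 = 2.548 m
Required I = P_cr·L_e²/(π²E) = 5.291×10^5 × 2.548² / (π² × 1.16×10^11) = 3.000×10^-6 m⁴
I_req = 3.000×10^6 mm⁴
Solid square: I = a⁴/12  ⇒  a = (12I)^(1/4) = (12×3.000×10^6)^(1/4) = 77.5 mm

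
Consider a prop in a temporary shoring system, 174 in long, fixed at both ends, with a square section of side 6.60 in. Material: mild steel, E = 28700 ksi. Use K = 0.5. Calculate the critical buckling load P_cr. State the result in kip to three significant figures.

I = a⁴/12 = 6.60⁴/12 = 158.1 in⁴
Effective length L_e = K·L = 0.5 × 174 = 87.00 in
P_cr = π²EI / L_e² = π² × 28700×10³ × 158.1 / 87.00² = 5.917×10^6 lb

P_cr ≈ 5920 kip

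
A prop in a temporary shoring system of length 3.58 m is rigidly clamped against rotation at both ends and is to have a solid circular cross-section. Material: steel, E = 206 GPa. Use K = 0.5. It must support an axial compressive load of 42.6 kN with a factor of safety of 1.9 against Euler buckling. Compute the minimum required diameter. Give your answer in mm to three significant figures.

Required P_cr = n·P = 1.9 × 42.6 = 80.94 kN
L_e = K·L = 0.5 × 3.58 = 1.790 m
Required I = P_cr·L_e²/(π²E) = 8.094×10^4 × 1.790² / (π² × 2.06×10^11) = 1.276×10^-7 m⁴
I_req = 1.276×10^5 mm⁴
Solid circle: I = πd⁴/64  ⇒  d = (64I/π)^(1/4) = (64×1.276×10^5/π)^(1/4) = 40.1 mm

d ≈ 40.1 mm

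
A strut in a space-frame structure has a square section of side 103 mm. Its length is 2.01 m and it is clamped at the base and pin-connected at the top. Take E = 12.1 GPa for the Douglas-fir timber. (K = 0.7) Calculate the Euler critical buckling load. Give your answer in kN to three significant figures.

I = a⁴/12 = 103⁴/12 = 9.379×10^6 mm⁴
I = 9.379×10^6 mm⁴ = 9.379×10^-6 m⁴
Effective length L_e = K·L = 0.7 × 2.01 = 1.407 m
P_cr = π²EI / L_e² = π² × 12.1×10⁹ × 9.379×10^-6 / 1.407² = 5.658×10^5 N

P_cr ≈ 566 kN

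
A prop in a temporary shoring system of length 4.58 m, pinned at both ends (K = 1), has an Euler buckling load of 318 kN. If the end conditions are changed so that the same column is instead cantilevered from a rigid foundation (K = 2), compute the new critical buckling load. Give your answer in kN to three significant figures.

P_cr ∝ 1/K², so P_cr,new = P_cr,old × (K_old/K_new)² = 318 × (1/2)²
= 318 × 0.2500 = 79.5 kN

P_cr ≈ 79.5 kN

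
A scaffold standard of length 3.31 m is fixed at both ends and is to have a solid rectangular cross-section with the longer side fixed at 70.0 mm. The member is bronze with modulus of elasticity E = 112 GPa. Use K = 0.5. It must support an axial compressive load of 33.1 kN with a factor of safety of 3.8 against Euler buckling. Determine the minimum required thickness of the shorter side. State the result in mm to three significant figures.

b ≈ 37.7 mm

Required P_cr = n·P = 3.8 × 33.1 = 125.8 kN
L_e = K·L = 0.5 × 3.31 = 1.655 m
Required I = P_cr·L_e²/(π²E) = 1.258×10^5 × 1.655² / (π² × 1.12×10^11) = 3.117×10^-7 m⁴
I_req = 3.117×10^5 mm⁴
Rectangle, weak axis: I_min = h·b³/12 with h = 70.0 mm fixed  ⇒  b = (12I/h)^(1/3) = 37.7 mm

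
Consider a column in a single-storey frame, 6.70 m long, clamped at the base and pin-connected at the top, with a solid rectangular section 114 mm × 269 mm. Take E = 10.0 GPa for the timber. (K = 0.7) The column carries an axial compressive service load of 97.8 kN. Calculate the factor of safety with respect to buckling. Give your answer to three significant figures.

n ≈ 1.52

Buckling occurs about the weak axis: I_min = h·b³/12 with b = 114 mm (the shorter side).
I_min = 269×114³/12 = 3.321×10^7 mm⁴
I = 3.321×10^7 mm⁴ = 3.321×10^-5 m⁴
Effective length L_e = K·L = 0.7 × 6.70 = 4.690 m
P_cr = π²EI / L_e² = π² × 10.0×10⁹ × 3.321×10^-5 / 4.690² = 1.490×10^5 N
Factor of safety n = P_cr / P = 149.02 / 97.8 = 1.52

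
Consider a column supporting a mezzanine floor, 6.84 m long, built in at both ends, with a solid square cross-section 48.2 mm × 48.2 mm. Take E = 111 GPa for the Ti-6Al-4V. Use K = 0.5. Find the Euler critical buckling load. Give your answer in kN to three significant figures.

P_cr ≈ 42.1 kN

I = a⁴/12 = 48.2⁴/12 = 4.498×10^5 mm⁴
I = 4.498×10^5 mm⁴ = 4.498×10^-7 m⁴
Effective length L_e = K·L = 0.5 × 6.84 = 3.420 m
P_cr = π²EI / L_e² = π² × 111×10⁹ × 4.498×10^-7 / 3.420² = 4.213×10^4 N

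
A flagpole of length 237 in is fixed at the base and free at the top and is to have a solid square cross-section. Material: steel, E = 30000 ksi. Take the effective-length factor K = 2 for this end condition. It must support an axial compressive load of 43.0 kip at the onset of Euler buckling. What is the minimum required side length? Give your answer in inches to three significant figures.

L_e = K·L = 2 × 237 = 474.0 in
Required I = P_cr·L_e²/(π²E) = 4.300×10^4 × 474.0² / (π² × 3.00×10^7) = 32.63 in⁴
Solid square: I = a⁴/12  ⇒  a = (12I)^(1/4) = (12×32.63)^(1/4) = 4.45 in

a ≈ 4.45 in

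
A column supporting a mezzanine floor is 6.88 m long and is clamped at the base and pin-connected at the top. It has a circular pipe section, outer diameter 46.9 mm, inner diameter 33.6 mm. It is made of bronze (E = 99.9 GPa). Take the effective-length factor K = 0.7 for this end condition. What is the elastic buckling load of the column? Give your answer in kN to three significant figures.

P_cr ≈ 7.44 kN

d_o = 46.9 mm, d_i = 33.6 mm
I = π(d_o⁴ − d_i⁴)/64 = π(46.9⁴ − 33.60⁴)/64 = 1.749×10^5 mm⁴
I = 1.749×10^5 mm⁴ = 1.749×10^-7 m⁴
Effective length L_e = K·L = 0.7 × 6.88 = 4.816 m
P_cr = π²EI / L_e² = π² × 99.9×10⁹ × 1.749×10^-7 / 4.816² = 7.436×10^3 N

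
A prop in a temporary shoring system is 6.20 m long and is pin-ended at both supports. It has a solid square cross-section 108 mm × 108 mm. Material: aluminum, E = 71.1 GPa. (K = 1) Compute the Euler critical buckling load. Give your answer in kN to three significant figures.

I = a⁴/12 = 108⁴/12 = 1.134×10^7 mm⁴
I = 1.134×10^7 mm⁴ = 1.134×10^-5 m⁴
Effective length L_e = K·L = 1 × 6.20 = 6.200 m
P_cr = π²EI / L_e² = π² × 71.1×10⁹ × 1.134×10^-5 / 6.200² = 2.070×10^5 N

P_cr ≈ 207 kN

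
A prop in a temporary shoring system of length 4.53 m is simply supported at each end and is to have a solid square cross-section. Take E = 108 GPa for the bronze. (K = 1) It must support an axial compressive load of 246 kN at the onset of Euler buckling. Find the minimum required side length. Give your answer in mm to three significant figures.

L_e = K·L = 1 × 4.53 = 4.530 m
Required I = P_cr·L_e²/(π²E) = 2.460×10^5 × 4.530² / (π² × 1.08×10^11) = 4.736×10^-6 m⁴
I_req = 4.736×10^6 mm⁴
Solid square: I = a⁴/12  ⇒  a = (12I)^(1/4) = (12×4.736×10^6)^(1/4) = 86.8 mm

a ≈ 86.8 mm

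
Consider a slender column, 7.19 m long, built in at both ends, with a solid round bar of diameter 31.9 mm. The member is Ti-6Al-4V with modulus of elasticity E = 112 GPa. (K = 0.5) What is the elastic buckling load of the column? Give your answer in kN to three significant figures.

I = πd⁴/64 = π×31.9⁴/64 = 5.083×10^4 mm⁴
I = 5.083×10^4 mm⁴ = 5.083×10^-8 m⁴
Effective length L_e = K·L = 0.5 × 7.19 = 3.595 m
P_cr = π²EI / L_e² = π² × 112×10⁹ × 5.083×10^-8 / 3.595² = 4.348×10^3 N

P_cr ≈ 4.35 kN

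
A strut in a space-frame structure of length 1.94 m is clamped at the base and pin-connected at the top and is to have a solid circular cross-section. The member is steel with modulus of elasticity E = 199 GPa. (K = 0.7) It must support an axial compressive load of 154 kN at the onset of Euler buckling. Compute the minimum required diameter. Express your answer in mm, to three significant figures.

d ≈ 41.4 mm

L_e = K·L = 0.7 × 1.94 = 1.358 m
Required I = P_cr·L_e²/(π²E) = 1.540×10^5 × 1.358² / (π² × 1.99×10^11) = 1.446×10^-7 m⁴
I_req = 1.446×10^5 mm⁴
Solid circle: I = πd⁴/64  ⇒  d = (64I/π)^(1/4) = (64×1.446×10^5/π)^(1/4) = 41.4 mm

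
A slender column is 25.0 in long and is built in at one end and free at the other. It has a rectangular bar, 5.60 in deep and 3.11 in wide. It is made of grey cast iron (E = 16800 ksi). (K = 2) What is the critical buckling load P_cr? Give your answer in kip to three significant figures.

Buckling occurs about the weak axis: I_min = h·b³/12 with b = 3.11 in (the shorter side).
I_min = 5.60×3.11³/12 = 14.04 in⁴
Effective length L_e = K·L = 2 × 25.0 = 50.00 in
P_cr = π²EI / L_e² = π² × 16800×10³ × 14.04 / 50.00² = 9.310×10^5 lb

P_cr ≈ 931 kip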